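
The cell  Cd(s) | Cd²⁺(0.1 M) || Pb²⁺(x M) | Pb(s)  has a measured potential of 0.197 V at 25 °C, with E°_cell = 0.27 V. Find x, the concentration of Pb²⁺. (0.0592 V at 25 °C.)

From the Nernst equation, log Q = n(E° − E)/0.0592 = 2(0.27 − 0.197)/0.0592 = 2.466, so Q = 293.
With Q = [Cd²⁺]/[Pb²⁺] and the known concentrations, [Pb²⁺] in the denominator gives [Pb²⁺] = 3.4 × 10^-4 M.

3.4 × 10^-4 M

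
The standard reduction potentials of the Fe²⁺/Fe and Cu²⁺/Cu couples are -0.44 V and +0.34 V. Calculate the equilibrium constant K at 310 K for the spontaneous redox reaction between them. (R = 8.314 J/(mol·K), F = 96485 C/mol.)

E°_cell = +0.34 − (-0.44) = 0.78 V, with n = 2 electrons transferred.
At equilibrium E = 0, so the Nernst equation gives ln K = nFE°/RT = (2)(96485)(0.78)/((8.314)(310)) = 58.40.
K = e^58.40 = 2.3 × 10^25.

2.3 × 10^25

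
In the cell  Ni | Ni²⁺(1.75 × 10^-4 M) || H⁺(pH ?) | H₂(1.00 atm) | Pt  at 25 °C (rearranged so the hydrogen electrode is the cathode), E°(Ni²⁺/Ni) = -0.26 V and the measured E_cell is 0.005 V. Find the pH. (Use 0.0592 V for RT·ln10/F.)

pH = 6.19

E°_cell = 0.26 V and n = 2.
log Q = n(E° − E)/0.0592 = 2×(0.26 − 0.005)/0.0592 = 8.615.
With Q = [Ni²⁺]·P(H₂) / [H⁺]^2, solving for [H⁺] gives log[H⁺] = -6.186, so pH = 6.19.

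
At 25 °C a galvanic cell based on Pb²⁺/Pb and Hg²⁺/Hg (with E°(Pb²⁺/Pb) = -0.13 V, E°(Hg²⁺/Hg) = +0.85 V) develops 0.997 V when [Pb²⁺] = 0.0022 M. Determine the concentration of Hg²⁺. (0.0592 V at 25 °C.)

From the Nernst equation, log Q = n(E° − E)/0.0592 = 2(0.98 − 0.997)/0.0592 = -0.574, so Q = 0.266.
With Q = [Pb²⁺]/[Hg²⁺] and the known concentrations, [Hg²⁺] in the denominator gives [Hg²⁺] = 0.0083 M.

0.0083 M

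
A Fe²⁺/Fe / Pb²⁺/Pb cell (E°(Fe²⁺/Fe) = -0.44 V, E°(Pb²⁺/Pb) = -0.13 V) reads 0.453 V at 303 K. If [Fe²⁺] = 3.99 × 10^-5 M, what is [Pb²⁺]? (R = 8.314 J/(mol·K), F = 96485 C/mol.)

2.3 M

From the Nernst equation, ln Q = nF(E° − E)/RT = 2×96485×(0.31 − 0.453)/(8.314×303) = -10.954, so Q = 1.75 × 10^-5.
With Q = [Fe²⁺]/[Pb²⁺] and the known concentrations, [Pb²⁺] in the denominator gives [Pb²⁺] = 2.3 M.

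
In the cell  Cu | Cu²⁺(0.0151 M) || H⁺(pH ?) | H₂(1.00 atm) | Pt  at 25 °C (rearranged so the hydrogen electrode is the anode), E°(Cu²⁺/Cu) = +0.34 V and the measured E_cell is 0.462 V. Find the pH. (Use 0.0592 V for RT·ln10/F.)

pH = 2.97

E°_cell = 0.34 V and n = 2.
log Q = n(E° − E)/0.0592 = 2×(0.34 − 0.462)/0.0592 = -4.122.
With Q = [H⁺]^2 / ([Cu²⁺]·P(H₂)), solving for [H⁺] gives log[H⁺] = -2.971, so pH = 2.97.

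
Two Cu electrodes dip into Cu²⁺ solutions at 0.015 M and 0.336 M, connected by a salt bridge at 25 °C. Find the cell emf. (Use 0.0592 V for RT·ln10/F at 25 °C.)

Both half-cells are Cu²⁺/Cu, so E°_cell = 0. The concentrated side is the cathode; the cell reaction moves Cu²⁺ from high to low concentration with n = 2.
Q = [Cu²⁺]_dilute/[Cu²⁺]_conc = 0.015/0.336 = 0.0446.
E = 0 − (0.0592/2) log Q = −(0.0592/2)(-1.350) = 0.0400 V.

0.040 V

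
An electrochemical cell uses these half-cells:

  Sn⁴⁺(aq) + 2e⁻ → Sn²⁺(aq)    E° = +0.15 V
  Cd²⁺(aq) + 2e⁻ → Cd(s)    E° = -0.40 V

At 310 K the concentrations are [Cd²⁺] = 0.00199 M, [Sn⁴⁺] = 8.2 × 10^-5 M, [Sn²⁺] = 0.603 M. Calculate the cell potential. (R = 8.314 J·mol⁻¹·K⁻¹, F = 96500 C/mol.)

0.514 V

The Sn⁴⁺/Sn²⁺ couple has the higher reduction potential and acts as the cathode, so E°_cell = +0.15 − (-0.40) = 0.55 V.
Balancing electrons gives n = 2; the reaction quotient is Q = [Cd²⁺]·[Sn²⁺]/[Sn⁴⁺] = 14.6.
E = E° − (RT/nF) ln Q = 0.55 − (8.314×310)/(2×96500) × (2.683) = 0.550 − 0.036 = 0.514 V.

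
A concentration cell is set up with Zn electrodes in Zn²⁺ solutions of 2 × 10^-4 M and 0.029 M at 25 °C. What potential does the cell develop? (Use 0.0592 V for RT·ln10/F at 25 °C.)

Both half-cells are Zn²⁺/Zn, so E°_cell = 0. The concentrated side is the cathode; the cell reaction moves Zn²⁺ from high to low concentration with n = 2.
Q = [Zn²⁺]_dilute/[Zn²⁺]_conc = 2 × 10^-4/0.029 = 0.00690.
E = 0 − (0.0592/2) log Q = −(0.0592/2)(-2.161) = 0.0640 V.

0.064 V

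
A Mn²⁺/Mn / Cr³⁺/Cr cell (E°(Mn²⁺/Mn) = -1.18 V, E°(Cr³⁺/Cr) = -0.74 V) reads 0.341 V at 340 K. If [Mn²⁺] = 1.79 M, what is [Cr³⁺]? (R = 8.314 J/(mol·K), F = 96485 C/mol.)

From the Nernst equation, ln Q = nF(E° − E)/RT = 6×96485×(0.44 − 0.341)/(8.314×340) = 20.275, so Q = 6.39 × 10^8.
With Q = [Mn²⁺]^3/[Cr³⁺]^2 and the known concentrations, [Cr³⁺]^2 in the denominator gives [Cr³⁺] = 9.5 × 10^-5 M.

9.5 × 10^-5 M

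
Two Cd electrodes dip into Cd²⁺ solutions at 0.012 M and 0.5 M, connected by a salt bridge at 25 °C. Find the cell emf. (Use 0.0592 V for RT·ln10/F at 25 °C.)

0.048 V

Both half-cells are Cd²⁺/Cd, so E°_cell = 0. The concentrated side is the cathode; the cell reaction moves Cd²⁺ from high to low concentration with n = 2.
Q = [Cd²⁺]_dilute/[Cd²⁺]_conc = 0.012/0.5 = 0.0240.
E = 0 − (0.0592/2) log Q = −(0.0592/2)(-1.620) = 0.0480 V.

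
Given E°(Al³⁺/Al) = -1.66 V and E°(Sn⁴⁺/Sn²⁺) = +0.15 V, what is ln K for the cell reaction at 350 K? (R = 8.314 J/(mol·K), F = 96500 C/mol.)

ln K = 360.1

E°_cell = +0.15 − (-1.66) = 1.81 V, with n = 6 electrons transferred.
At equilibrium E = 0, so the Nernst equation gives ln K = nFE°/RT = (6)(96500)(1.81)/((8.314)(350)) = 360.15.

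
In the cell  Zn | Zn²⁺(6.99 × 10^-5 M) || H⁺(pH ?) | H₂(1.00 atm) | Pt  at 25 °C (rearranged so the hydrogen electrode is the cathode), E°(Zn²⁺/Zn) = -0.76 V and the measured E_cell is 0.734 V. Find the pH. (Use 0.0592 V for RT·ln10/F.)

E°_cell = 0.76 V and n = 2.
log Q = n(E° − E)/0.0592 = 2×(0.76 − 0.734)/0.0592 = 0.878.
With Q = [Zn²⁺]·P(H₂) / [H⁺]^2, solving for [H⁺] gives log[H⁺] = -2.517, so pH = 2.52.

pH = 2.52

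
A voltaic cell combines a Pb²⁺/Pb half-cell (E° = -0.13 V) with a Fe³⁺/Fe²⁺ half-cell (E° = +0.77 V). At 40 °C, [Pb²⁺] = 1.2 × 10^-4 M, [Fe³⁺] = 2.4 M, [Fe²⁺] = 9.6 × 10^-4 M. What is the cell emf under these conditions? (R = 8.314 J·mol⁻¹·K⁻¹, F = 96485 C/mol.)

The Fe³⁺/Fe²⁺ couple has the higher reduction potential and acts as the cathode, so E°_cell = +0.77 − (-0.13) = 0.90 V.
Balancing electrons gives n = 2; the reaction quotient is Q = [Pb²⁺]·[Fe²⁺]^2/[Fe³⁺]^2 = 1.92 × 10^-11.
E = E° − (RT/nF) ln Q = 0.90 − (8.314×313)/(2×96485) × (-24.676) = 0.900 + 0.333 = 1.233 V.

1.23 V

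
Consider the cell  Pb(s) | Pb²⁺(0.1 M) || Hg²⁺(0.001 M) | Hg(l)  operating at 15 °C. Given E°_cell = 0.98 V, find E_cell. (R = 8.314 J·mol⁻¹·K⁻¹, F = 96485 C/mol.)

Balancing electrons gives n = 2; the reaction quotient is Q = [Pb²⁺]/[Hg²⁺] = 100.
E = E° − (RT/nF) ln Q = 0.98 − (8.314×288)/(2×96485) × (4.605) = 0.980 − 0.057 = 0.923 V.

0.923 V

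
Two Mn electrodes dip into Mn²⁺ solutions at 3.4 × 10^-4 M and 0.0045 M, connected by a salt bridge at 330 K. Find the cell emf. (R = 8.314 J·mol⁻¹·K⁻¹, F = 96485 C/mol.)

Both half-cells are Mn²⁺/Mn, so E°_cell = 0. The concentrated side is the cathode; the cell reaction moves Mn²⁺ from high to low concentration with n = 2.
Q = [Mn²⁺]_dilute/[Mn²⁺]_conc = 3.4 × 10^-4/0.0045 = 0.0756.
E = 0 − (RT/nF) ln Q = −((8.314×330)/(2×96485))(-2.583) = 0.0367 V.

0.037 V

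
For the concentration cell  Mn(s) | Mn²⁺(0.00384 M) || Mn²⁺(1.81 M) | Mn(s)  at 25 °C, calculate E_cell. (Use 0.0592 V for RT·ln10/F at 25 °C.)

Both half-cells are Mn²⁺/Mn, so E°_cell = 0. The concentrated side is the cathode; the cell reaction moves Mn²⁺ from high to low concentration with n = 2.
Q = [Mn²⁺]_dilute/[Mn²⁺]_conc = 0.00384/1.81 = 0.00212.
E = 0 − (0.0592/2) log Q = −(0.0592/2)(-2.673) = 0.0791 V.

0.079 V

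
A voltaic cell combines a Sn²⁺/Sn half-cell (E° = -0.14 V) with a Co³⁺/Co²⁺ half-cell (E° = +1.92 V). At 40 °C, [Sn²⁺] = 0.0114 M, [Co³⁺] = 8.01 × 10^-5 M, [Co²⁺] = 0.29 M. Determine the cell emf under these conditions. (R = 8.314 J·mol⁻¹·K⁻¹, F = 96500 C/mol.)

The Co³⁺/Co²⁺ couple has the higher reduction potential and acts as the cathode, so E°_cell = +1.92 − (-0.14) = 2.06 V.
Balancing electrons gives n = 2; the reaction quotient is Q = [Sn²⁺]·[Co²⁺]^2/[Co³⁺]^2 = 1.49 × 10^5.
E = E° − (RT/nF) ln Q = 2.06 − (8.314×313)/(2×96500) × (11.915) = 2.060 − 0.161 = 1.899 V.

1.90 V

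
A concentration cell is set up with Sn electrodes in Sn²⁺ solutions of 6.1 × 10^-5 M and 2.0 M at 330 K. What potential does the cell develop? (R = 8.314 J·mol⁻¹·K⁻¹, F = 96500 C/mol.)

0.15 V

Both half-cells are Sn²⁺/Sn, so E°_cell = 0. The concentrated side is the cathode; the cell reaction moves Sn²⁺ from high to low concentration with n = 2.
Q = [Sn²⁺]_dilute/[Sn²⁺]_conc = 6.1 × 10^-5/2.0 = 3.05 × 10^-5.
E = 0 − (RT/nF) ln Q = −((8.314×330)/(2×96500))(-10.398) = 0.1478 V.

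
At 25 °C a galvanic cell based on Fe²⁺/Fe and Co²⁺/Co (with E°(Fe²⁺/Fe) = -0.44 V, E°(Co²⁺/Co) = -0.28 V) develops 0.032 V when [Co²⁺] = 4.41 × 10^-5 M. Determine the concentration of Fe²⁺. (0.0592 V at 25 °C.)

0.93 M

From the Nernst equation, log Q = n(E° − E)/0.0592 = 2(0.16 − 0.032)/0.0592 = 4.324, so Q = 2.11 × 10^4.
With Q = [Fe²⁺]/[Co²⁺] and the known concentrations, [Fe²⁺] in the numerator gives [Fe²⁺] = 0.93 M.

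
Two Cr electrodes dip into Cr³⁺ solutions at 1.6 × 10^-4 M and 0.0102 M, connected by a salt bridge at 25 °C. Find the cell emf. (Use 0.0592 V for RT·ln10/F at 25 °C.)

0.036 V

Both half-cells are Cr³⁺/Cr, so E°_cell = 0. The concentrated side is the cathode; the cell reaction moves Cr³⁺ from high to low concentration with n = 3.
Q = [Cr³⁺]_dilute/[Cr³⁺]_conc = 1.6 × 10^-4/0.0102 = 0.0157.
E = 0 − (0.0592/3) log Q = −(0.0592/3)(-1.804) = 0.0356 V.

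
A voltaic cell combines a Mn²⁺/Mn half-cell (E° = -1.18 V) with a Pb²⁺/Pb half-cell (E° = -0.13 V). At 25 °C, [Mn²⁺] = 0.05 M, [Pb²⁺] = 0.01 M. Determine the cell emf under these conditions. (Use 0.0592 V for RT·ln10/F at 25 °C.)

The Pb²⁺/Pb couple has the higher reduction potential and acts as the cathode, so E°_cell = -0.13 − (-1.18) = 1.05 V.
Balancing electrons gives n = 2; the reaction quotient is Q = [Mn²⁺]/[Pb²⁺] = 5.00.
At 25 °C, E = E° − (0.0592/n) log Q = 1.05 − (0.0592/2)(0.699) = 1.050 − 0.021 = 1.029 V.

1.03 V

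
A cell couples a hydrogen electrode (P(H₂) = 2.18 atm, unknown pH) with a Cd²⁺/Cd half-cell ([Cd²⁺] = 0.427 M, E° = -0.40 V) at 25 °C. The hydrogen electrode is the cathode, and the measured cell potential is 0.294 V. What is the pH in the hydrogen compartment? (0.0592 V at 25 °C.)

pH = 1.81

E°_cell = 0.40 V and n = 2.
log Q = n(E° − E)/0.0592 = 2×(0.40 − 0.294)/0.0592 = 3.581.
With Q = [Cd²⁺]·P(H₂) / [H⁺]^2, solving for [H⁺] gives log[H⁺] = -1.806, so pH = 1.81.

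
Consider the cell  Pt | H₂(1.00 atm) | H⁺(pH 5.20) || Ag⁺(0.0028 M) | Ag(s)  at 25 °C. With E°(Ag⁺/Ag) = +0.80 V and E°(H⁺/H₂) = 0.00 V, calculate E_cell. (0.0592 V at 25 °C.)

The Ag⁺/Ag couple is the cathode, so E°_cell = 0.80 V; n = 2.
[H⁺] = 10^(−5.20) = 6.3 × 10^-6 M, and Q = [H⁺]^2 / ([Ag⁺]^2·P(H₂)) = 5.08 × 10^-6.
E = E° − (0.0592/2) log Q = 0.80 − (0.0592/2)(-5.294) = 0.957 V.

0.96 V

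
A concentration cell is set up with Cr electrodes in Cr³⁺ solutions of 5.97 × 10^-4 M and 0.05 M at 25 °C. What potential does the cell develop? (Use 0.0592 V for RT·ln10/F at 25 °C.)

0.038 V

Both half-cells are Cr³⁺/Cr, so E°_cell = 0. The concentrated side is the cathode; the cell reaction moves Cr³⁺ from high to low concentration with n = 3.
Q = [Cr³⁺]_dilute/[Cr³⁺]_conc = 5.97 × 10^-4/0.05 = 0.0119.
E = 0 − (0.0592/3) log Q = −(0.0592/3)(-1.923) = 0.0379 V.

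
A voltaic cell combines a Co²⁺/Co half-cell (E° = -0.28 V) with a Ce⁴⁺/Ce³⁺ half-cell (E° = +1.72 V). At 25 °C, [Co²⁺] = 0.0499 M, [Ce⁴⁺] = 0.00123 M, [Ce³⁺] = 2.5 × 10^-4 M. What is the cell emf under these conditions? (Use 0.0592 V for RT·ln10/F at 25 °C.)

2.08 V

The Ce⁴⁺/Ce³⁺ couple has the higher reduction potential and acts as the cathode, so E°_cell = +1.72 − (-0.28) = 2.00 V.
Balancing electrons gives n = 2; the reaction quotient is Q = [Co²⁺]·[Ce³⁺]^2/[Ce⁴⁺]^2 = 0.00206.
At 25 °C, E = E° − (0.0592/n) log Q = 2.00 − (0.0592/2)(-2.686) = 2.000 + 0.080 = 2.080 V.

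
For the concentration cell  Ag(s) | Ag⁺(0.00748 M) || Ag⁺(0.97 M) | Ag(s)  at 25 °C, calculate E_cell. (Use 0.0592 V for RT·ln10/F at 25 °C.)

Both half-cells are Ag⁺/Ag, so E°_cell = 0. The concentrated side is the cathode; the cell reaction moves Ag⁺ from high to low concentration with n = 1.
Q = [Ag⁺]_dilute/[Ag⁺]_conc = 0.00748/0.97 = 0.00771.
E = 0 − (0.0592/1) log Q = −(0.0592/1)(-2.113) = 0.1251 V.

0.13 V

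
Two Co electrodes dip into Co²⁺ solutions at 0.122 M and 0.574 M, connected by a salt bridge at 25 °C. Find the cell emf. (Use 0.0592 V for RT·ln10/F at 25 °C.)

0.020 V

Both half-cells are Co²⁺/Co, so E°_cell = 0. The concentrated side is the cathode; the cell reaction moves Co²⁺ from high to low concentration with n = 2.
Q = [Co²⁺]_dilute/[Co²⁺]_conc = 0.122/0.574 = 0.213.
E = 0 − (0.0592/2) log Q = −(0.0592/2)(-0.673) = 0.0199 V.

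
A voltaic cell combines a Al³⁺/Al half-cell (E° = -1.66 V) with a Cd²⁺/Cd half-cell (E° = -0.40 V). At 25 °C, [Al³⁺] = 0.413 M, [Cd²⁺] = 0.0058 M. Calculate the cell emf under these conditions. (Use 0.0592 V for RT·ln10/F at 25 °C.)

1.20 V

The Cd²⁺/Cd couple has the higher reduction potential and acts as the cathode, so E°_cell = -0.40 − (-1.66) = 1.26 V.
Balancing electrons gives n = 6; the reaction quotient is Q = [Al³⁺]^2/[Cd²⁺]^3 = 8.74 × 10^5.
At 25 °C, E = E° − (0.0592/n) log Q = 1.26 − (0.0592/6)(5.942) = 1.260 − 0.059 = 1.201 V.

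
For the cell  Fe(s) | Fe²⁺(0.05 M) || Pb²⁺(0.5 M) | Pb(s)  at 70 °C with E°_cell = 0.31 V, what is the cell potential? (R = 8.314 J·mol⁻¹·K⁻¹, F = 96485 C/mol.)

0.344 V

Balancing electrons gives n = 2; the reaction quotient is Q = [Fe²⁺]/[Pb²⁺] = 0.100.
E = E° − (RT/nF) ln Q = 0.31 − (8.314×343)/(2×96485) × (-2.303) = 0.310 + 0.034 = 0.344 V.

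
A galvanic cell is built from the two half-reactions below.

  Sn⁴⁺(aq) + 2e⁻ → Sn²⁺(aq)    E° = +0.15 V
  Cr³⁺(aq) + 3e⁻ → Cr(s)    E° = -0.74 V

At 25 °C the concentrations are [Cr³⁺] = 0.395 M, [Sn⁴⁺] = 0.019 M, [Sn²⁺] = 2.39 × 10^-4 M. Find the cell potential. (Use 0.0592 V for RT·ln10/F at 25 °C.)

0.954 V

The Sn⁴⁺/Sn²⁺ couple has the higher reduction potential and acts as the cathode, so E°_cell = +0.15 − (-0.74) = 0.89 V.
Balancing electrons gives n = 6; the reaction quotient is Q = [Cr³⁺]^2·[Sn²⁺]^3/[Sn⁴⁺]^3 = 3.11 × 10^-7.
At 25 °C, E = E° − (0.0592/n) log Q = 0.89 − (0.0592/6)(-6.508) = 0.890 + 0.064 = 0.954 V.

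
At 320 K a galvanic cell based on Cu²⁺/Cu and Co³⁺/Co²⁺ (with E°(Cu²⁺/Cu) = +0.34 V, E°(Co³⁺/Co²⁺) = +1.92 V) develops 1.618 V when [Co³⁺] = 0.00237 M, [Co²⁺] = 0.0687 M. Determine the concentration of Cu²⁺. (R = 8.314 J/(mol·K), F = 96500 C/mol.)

7.6 × 10^-5 M

From the Nernst equation, ln Q = nF(E° − E)/RT = 2×96500×(1.58 − 1.618)/(8.314×320) = -2.757, so Q = 0.0635.
With Q = [Cu²⁺]·[Co²⁺]^2/[Co³⁺]^2 and the known concentrations, [Cu²⁺] in the numerator gives [Cu²⁺] = 7.6 × 10^-5 M.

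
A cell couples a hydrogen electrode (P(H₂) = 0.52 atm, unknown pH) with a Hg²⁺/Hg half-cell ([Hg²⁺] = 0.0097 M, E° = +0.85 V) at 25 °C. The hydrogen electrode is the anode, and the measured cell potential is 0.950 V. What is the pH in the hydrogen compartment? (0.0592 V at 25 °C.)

E°_cell = 0.85 V and n = 2.
log Q = n(E° − E)/0.0592 = 2×(0.85 − 0.950)/0.0592 = -3.378.
With Q = [H⁺]^2 / ([Hg²⁺]·P(H₂)), solving for [H⁺] gives log[H⁺] = -2.838, so pH = 2.84.

pH = 2.84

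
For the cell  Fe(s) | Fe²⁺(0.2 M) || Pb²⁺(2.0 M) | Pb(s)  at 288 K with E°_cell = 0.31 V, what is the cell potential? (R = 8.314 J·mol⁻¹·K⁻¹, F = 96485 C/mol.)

Balancing electrons gives n = 2; the reaction quotient is Q = [Fe²⁺]/[Pb²⁺] = 0.100.
E = E° − (RT/nF) ln Q = 0.31 − (8.314×288)/(2×96485) × (-2.303) = 0.310 + 0.029 = 0.339 V.

0.339 V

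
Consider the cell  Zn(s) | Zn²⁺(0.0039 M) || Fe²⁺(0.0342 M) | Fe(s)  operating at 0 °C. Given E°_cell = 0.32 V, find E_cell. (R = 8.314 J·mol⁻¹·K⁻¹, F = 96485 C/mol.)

0.346 V

Balancing electrons gives n = 2; the reaction quotient is Q = [Zn²⁺]/[Fe²⁺] = 0.114.
E = E° − (RT/nF) ln Q = 0.32 − (8.314×273)/(2×96485) × (-2.171) = 0.320 + 0.026 = 0.346 V.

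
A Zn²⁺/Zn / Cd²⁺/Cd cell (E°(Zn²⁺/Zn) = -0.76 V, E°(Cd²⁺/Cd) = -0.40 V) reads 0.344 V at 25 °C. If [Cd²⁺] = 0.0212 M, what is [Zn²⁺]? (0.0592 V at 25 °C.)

From the Nernst equation, log Q = n(E° − E)/0.0592 = 2(0.36 − 0.344)/0.0592 = 0.541, so Q = 3.47.
With Q = [Zn²⁺]/[Cd²⁺] and the known concentrations, [Zn²⁺] in the numerator gives [Zn²⁺] = 0.074 M.

0.074 M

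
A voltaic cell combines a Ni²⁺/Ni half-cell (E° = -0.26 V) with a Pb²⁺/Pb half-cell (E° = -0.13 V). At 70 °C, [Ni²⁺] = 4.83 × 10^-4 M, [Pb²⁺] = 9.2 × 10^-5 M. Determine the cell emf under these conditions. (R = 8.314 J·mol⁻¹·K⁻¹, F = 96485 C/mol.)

The Pb²⁺/Pb couple has the higher reduction potential and acts as the cathode, so E°_cell = -0.13 − (-0.26) = 0.13 V.
Balancing electrons gives n = 2; the reaction quotient is Q = [Ni²⁺]/[Pb²⁺] = 5.25.
E = E° − (RT/nF) ln Q = 0.13 − (8.314×343)/(2×96485) × (1.658) = 0.130 − 0.025 = 0.105 V.

0.105 V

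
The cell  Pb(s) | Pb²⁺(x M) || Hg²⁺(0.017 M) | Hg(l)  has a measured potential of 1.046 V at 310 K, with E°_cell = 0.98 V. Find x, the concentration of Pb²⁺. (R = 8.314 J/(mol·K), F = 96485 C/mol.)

From the Nernst equation, ln Q = nF(E° − E)/RT = 2×96485×(0.98 − 1.046)/(8.314×310) = -4.942, so Q = 0.00714.
With Q = [Pb²⁺]/[Hg²⁺] and the known concentrations, [Pb²⁺] in the numerator gives [Pb²⁺] = 1.2 × 10^-4 M.

1.2 × 10^-4 M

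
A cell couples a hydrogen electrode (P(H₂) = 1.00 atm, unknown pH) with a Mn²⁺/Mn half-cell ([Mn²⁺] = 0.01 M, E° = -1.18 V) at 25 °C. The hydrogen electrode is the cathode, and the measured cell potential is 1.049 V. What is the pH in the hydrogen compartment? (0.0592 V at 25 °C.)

pH = 3.21

E°_cell = 1.18 V and n = 2.
log Q = n(E° − E)/0.0592 = 2×(1.18 − 1.049)/0.0592 = 4.426.
With Q = [Mn²⁺]·P(H₂) / [H⁺]^2, solving for [H⁺] gives log[H⁺] = -3.213, so pH = 3.21.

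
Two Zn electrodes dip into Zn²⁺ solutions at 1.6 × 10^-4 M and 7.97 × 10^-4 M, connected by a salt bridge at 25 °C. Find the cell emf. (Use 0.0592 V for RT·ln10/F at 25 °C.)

Both half-cells are Zn²⁺/Zn, so E°_cell = 0. The concentrated side is the cathode; the cell reaction moves Zn²⁺ from high to low concentration with n = 2.
Q = [Zn²⁺]_dilute/[Zn²⁺]_conc = 1.6 × 10^-4/7.97 × 10^-4 = 0.201.
E = 0 − (0.0592/2) log Q = −(0.0592/2)(-0.697) = 0.0206 V.

0.021 V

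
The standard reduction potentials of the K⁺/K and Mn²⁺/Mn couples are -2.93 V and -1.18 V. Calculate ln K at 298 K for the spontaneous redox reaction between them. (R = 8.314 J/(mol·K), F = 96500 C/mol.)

ln K = 136.3

E°_cell = -1.18 − (-2.93) = 1.75 V, with n = 2 electrons transferred.
At equilibrium E = 0, so the Nernst equation gives ln K = nFE°/RT = (2)(96500)(1.75)/((8.314)(298)) = 136.32.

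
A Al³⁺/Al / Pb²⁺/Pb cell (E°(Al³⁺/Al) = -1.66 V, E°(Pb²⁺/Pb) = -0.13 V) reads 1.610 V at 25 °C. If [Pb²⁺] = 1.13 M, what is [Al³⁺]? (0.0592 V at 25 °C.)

From the Nernst equation, log Q = n(E° − E)/0.0592 = 6(1.53 − 1.610)/0.0592 = -8.108, so Q = 7.8 × 10^-9.
With Q = [Al³⁺]^2/[Pb²⁺]^3 and the known concentrations, [Al³⁺]^2 in the numerator gives [Al³⁺] = 1.1 × 10^-4 M.

1.1 × 10^-4 M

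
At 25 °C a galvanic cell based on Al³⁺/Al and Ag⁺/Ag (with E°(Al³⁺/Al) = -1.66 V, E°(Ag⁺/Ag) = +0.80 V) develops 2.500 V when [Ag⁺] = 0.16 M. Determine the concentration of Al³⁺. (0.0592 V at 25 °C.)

3.8 × 10^-5 M

From the Nernst equation, log Q = n(E° − E)/0.0592 = 3(2.46 − 2.500)/0.0592 = -2.027, so Q = 0.00940.
With Q = [Al³⁺]/[Ag⁺]^3 and the known concentrations, [Al³⁺] in the numerator gives [Al³⁺] = 3.8 × 10^-5 M.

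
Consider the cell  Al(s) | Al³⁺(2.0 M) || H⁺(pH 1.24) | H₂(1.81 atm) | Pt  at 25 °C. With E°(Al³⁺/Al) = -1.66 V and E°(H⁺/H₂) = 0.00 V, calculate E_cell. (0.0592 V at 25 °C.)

The hydrogen couple is the cathode, so E°_cell = 1.66 V; n = 6.
[H⁺] = 10^(−1.24) = 0.058 M, and Q = [Al³⁺]^2·P(H₂)^3 / [H⁺]^6 = 6.53 × 10^8.
E = E° − (0.0592/6) log Q = 1.66 − (0.0592/6)(8.815) = 1.573 V.

1.57 V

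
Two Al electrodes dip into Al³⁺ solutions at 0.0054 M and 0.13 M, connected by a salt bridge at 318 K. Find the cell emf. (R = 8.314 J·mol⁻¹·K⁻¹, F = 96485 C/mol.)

Both half-cells are Al³⁺/Al, so E°_cell = 0. The concentrated side is the cathode; the cell reaction moves Al³⁺ from high to low concentration with n = 3.
Q = [Al³⁺]_dilute/[Al³⁺]_conc = 0.0054/0.13 = 0.0415.
E = 0 − (RT/nF) ln Q = −((8.314×318)/(3×96485))(-3.181) = 0.0291 V.

0.029 V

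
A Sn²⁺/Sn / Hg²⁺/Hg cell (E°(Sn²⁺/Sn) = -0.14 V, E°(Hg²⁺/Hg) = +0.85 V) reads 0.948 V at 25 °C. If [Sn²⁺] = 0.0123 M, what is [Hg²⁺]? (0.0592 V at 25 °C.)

4.7 × 10^-4 M

From the Nernst equation, log Q = n(E° − E)/0.0592 = 2(0.99 − 0.948)/0.0592 = 1.419, so Q = 26.2.
With Q = [Sn²⁺]/[Hg²⁺] and the known concentrations, [Hg²⁺] in the denominator gives [Hg²⁺] = 4.7 × 10^-4 M.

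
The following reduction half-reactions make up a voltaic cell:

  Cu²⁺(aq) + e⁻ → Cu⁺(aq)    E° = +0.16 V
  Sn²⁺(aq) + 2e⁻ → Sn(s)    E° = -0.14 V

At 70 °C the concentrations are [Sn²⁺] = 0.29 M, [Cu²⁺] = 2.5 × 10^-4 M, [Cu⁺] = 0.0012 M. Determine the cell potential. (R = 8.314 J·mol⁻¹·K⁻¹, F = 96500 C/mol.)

The Cu²⁺/Cu⁺ couple has the higher reduction potential and acts as the cathode, so E°_cell = +0.16 − (-0.14) = 0.30 V.
Balancing electrons gives n = 2; the reaction quotient is Q = [Sn²⁺]·[Cu⁺]^2/[Cu²⁺]^2 = 6.68.
E = E° − (RT/nF) ln Q = 0.30 − (8.314×343)/(2×96500) × (1.899) = 0.300 − 0.028 = 0.272 V.

0.272 V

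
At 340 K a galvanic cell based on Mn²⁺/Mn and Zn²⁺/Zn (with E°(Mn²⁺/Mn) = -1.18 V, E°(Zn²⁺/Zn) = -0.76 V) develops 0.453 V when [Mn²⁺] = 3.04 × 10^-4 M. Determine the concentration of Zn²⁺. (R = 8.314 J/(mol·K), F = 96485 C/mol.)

From the Nernst equation, ln Q = nF(E° − E)/RT = 2×96485×(0.42 − 0.453)/(8.314×340) = -2.253, so Q = 0.105.
With Q = [Mn²⁺]/[Zn²⁺] and the known concentrations, [Zn²⁺] in the denominator gives [Zn²⁺] = 0.0029 M.

0.0029 M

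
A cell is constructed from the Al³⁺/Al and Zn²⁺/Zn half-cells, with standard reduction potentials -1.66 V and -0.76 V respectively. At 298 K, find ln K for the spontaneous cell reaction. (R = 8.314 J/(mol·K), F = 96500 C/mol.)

E°_cell = -0.76 − (-1.66) = 0.90 V, with n = 6 electrons transferred.
At equilibrium E = 0, so the Nernst equation gives ln K = nFE°/RT = (6)(96500)(0.90)/((8.314)(298)) = 210.33.

ln K = 210.3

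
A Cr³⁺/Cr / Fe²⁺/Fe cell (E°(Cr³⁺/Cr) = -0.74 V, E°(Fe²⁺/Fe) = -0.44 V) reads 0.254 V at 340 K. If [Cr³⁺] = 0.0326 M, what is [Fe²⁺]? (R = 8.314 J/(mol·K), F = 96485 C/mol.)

0.0044 M

From the Nernst equation, ln Q = nF(E° − E)/RT = 6×96485×(0.30 − 0.254)/(8.314×340) = 9.421, so Q = 1.23 × 10^4.
With Q = [Cr³⁺]^2/[Fe²⁺]^3 and the known concentrations, [Fe²⁺]^3 in the denominator gives [Fe²⁺] = 0.0044 M.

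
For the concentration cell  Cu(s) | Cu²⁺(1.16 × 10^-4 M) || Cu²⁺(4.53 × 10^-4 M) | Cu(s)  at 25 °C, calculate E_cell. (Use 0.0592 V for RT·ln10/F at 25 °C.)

Both half-cells are Cu²⁺/Cu, so E°_cell = 0. The concentrated side is the cathode; the cell reaction moves Cu²⁺ from high to low concentration with n = 2.
Q = [Cu²⁺]_dilute/[Cu²⁺]_conc = 1.16 × 10^-4/4.53 × 10^-4 = 0.256.
E = 0 − (0.0592/2) log Q = −(0.0592/2)(-0.592) = 0.0175 V.

0.018 V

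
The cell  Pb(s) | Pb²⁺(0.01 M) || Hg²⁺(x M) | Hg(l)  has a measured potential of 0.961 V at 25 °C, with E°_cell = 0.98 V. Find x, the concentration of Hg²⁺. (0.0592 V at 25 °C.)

From the Nernst equation, log Q = n(E° − E)/0.0592 = 2(0.98 − 0.961)/0.0592 = 0.642, so Q = 4.38.
With Q = [Pb²⁺]/[Hg²⁺] and the known concentrations, [Hg²⁺] in the denominator gives [Hg²⁺] = 0.0023 M.

0.0023 M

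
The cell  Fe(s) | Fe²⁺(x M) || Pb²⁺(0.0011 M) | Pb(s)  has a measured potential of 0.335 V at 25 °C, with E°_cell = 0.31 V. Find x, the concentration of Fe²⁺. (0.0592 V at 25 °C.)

1.6 × 10^-4 M

From the Nernst equation, log Q = n(E° − E)/0.0592 = 2(0.31 − 0.335)/0.0592 = -0.845, so Q = 0.143.
With Q = [Fe²⁺]/[Pb²⁺] and the known concentrations, [Fe²⁺] in the numerator gives [Fe²⁺] = 1.6 × 10^-4 M.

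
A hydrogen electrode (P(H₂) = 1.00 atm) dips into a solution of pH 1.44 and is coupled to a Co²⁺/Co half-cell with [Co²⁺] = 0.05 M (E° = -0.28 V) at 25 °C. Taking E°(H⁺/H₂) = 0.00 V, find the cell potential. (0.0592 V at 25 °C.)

The hydrogen couple is the cathode, so E°_cell = 0.28 V; n = 2.
[H⁺] = 10^(−1.44) = 0.036 M, and Q = [Co²⁺]·P(H₂) / [H⁺]^2 = 37.9.
E = E° − (0.0592/2) log Q = 0.28 − (0.0592/2)(1.579) = 0.233 V.

0.23 V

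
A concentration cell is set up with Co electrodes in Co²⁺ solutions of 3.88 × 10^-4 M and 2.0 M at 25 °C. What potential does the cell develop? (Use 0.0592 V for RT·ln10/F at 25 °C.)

0.11 V

Both half-cells are Co²⁺/Co, so E°_cell = 0. The concentrated side is the cathode; the cell reaction moves Co²⁺ from high to low concentration with n = 2.
Q = [Co²⁺]_dilute/[Co²⁺]_conc = 3.88 × 10^-4/2.0 = 1.94 × 10^-4.
E = 0 − (0.0592/2) log Q = −(0.0592/2)(-3.712) = 0.1099 V.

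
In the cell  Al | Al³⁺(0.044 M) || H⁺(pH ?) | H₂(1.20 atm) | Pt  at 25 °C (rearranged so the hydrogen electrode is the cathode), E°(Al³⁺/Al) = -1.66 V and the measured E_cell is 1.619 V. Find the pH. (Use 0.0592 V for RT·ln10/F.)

pH = 1.11

E°_cell = 1.66 V and n = 6.
log Q = n(E° − E)/0.0592 = 6×(1.66 − 1.619)/0.0592 = 4.155.
With Q = [Al³⁺]^2·P(H₂)^3 / [H⁺]^6, solving for [H⁺] gives log[H⁺] = -1.105, so pH = 1.11.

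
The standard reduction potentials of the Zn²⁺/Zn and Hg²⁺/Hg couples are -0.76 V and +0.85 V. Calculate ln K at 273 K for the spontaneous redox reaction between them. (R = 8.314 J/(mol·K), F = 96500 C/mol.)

E°_cell = +0.85 − (-0.76) = 1.61 V, with n = 2 electrons transferred.
At equilibrium E = 0, so the Nernst equation gives ln K = nFE°/RT = (2)(96500)(1.61)/((8.314)(273)) = 136.90.

ln K = 136.9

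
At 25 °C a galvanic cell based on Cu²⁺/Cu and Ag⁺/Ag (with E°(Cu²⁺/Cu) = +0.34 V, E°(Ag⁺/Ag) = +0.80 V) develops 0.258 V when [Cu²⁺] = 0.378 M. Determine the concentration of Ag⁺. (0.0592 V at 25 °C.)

From the Nernst equation, log Q = n(E° − E)/0.0592 = 2(0.46 − 0.258)/0.0592 = 6.824, so Q = 6.67 × 10^6.
With Q = [Cu²⁺]/[Ag⁺]^2 and the known concentrations, [Ag⁺]^2 in the denominator gives [Ag⁺] = 2.4 × 10^-4 M.

2.4 × 10^-4 M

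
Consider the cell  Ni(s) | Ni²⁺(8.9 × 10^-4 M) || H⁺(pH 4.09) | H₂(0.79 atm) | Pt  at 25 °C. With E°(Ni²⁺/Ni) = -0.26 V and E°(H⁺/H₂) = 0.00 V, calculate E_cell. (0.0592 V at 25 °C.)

0.11 V

The hydrogen couple is the cathode, so E°_cell = 0.26 V; n = 2.
[H⁺] = 10^(−4.09) = 8.1 × 10^-5 M, and Q = [Ni²⁺]·P(H₂) / [H⁺]^2 = 1.06 × 10^5.
E = E° − (0.0592/2) log Q = 0.26 − (0.0592/2)(5.027) = 0.111 V.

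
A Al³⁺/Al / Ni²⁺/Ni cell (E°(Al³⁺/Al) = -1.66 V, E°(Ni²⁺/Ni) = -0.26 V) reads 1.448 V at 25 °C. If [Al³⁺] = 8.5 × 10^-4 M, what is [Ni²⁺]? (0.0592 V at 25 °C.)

0.38 M

From the Nernst equation, log Q = n(E° − E)/0.0592 = 6(1.40 − 1.448)/0.0592 = -4.865, so Q = 1.37 × 10^-5.
With Q = [Al³⁺]^2/[Ni²⁺]^3 and the known concentrations, [Ni²⁺]^3 in the denominator gives [Ni²⁺] = 0.38 M.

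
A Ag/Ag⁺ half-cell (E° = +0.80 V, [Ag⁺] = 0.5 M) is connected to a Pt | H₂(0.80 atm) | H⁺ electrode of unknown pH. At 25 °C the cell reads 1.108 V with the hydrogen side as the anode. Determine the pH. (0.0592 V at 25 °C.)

E°_cell = 0.80 V and n = 2.
log Q = n(E° − E)/0.0592 = 2×(0.80 − 1.108)/0.0592 = -10.405.
With Q = [H⁺]^2 / ([Ag⁺]^2·P(H₂)), solving for [H⁺] gives log[H⁺] = -5.552, so pH = 5.55.

pH = 5.55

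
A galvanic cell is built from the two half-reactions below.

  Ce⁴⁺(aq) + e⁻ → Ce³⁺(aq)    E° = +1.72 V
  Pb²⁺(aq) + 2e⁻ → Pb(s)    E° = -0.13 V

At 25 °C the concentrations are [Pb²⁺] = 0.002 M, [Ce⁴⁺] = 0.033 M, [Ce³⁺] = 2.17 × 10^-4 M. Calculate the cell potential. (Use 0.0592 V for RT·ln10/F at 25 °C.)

2.06 V

The Ce⁴⁺/Ce³⁺ couple has the higher reduction potential and acts as the cathode, so E°_cell = +1.72 − (-0.13) = 1.85 V.
Balancing electrons gives n = 2; the reaction quotient is Q = [Pb²⁺]·[Ce³⁺]^2/[Ce⁴⁺]^2 = 8.65 × 10^-8.
At 25 °C, E = E° − (0.0592/n) log Q = 1.85 − (0.0592/2)(-7.063) = 1.850 + 0.209 = 2.059 V.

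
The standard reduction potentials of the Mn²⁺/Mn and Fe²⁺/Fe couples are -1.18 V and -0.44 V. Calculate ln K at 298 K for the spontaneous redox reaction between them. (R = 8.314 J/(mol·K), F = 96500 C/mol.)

ln K = 57.6

E°_cell = -0.44 − (-1.18) = 0.74 V, with n = 2 electrons transferred.
At equilibrium E = 0, so the Nernst equation gives ln K = nFE°/RT = (2)(96500)(0.74)/((8.314)(298)) = 57.65.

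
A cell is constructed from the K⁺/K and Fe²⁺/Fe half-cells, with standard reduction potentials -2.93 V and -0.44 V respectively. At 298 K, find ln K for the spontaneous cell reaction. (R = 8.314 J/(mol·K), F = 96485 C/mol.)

E°_cell = -0.44 − (-2.93) = 2.49 V, with n = 2 electrons transferred.
At equilibrium E = 0, so the Nernst equation gives ln K = nFE°/RT = (2)(96485)(2.49)/((8.314)(298)) = 193.94.

ln K = 193.9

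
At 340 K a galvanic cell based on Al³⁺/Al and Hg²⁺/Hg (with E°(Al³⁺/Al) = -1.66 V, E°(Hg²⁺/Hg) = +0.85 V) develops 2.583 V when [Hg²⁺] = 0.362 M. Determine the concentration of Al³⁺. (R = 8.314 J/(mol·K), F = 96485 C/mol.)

1.2 × 10^-4 M

From the Nernst equation, ln Q = nF(E° − E)/RT = 6×96485×(2.51 − 2.583)/(8.314×340) = -14.950, so Q = 3.22 × 10^-7.
With Q = [Al³⁺]^2/[Hg²⁺]^3 and the known concentrations, [Al³⁺]^2 in the numerator gives [Al³⁺] = 1.2 × 10^-4 M.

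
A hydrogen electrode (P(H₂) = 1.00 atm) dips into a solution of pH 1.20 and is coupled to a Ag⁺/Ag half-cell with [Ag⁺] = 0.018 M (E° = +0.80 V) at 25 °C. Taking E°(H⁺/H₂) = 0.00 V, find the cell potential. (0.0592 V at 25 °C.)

The Ag⁺/Ag couple is the cathode, so E°_cell = 0.80 V; n = 2.
[H⁺] = 10^(−1.20) = 0.063 M, and Q = [H⁺]^2 / ([Ag⁺]^2·P(H₂)) = 12.3.
E = E° − (0.0592/2) log Q = 0.80 − (0.0592/2)(1.089) = 0.768 V.

0.77 V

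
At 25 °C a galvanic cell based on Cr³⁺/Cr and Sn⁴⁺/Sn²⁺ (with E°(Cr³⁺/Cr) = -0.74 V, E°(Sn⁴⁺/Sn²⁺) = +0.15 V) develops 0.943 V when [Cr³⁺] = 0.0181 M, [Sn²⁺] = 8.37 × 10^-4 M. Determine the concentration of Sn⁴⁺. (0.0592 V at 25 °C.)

From the Nernst equation, log Q = n(E° − E)/0.0592 = 6(0.89 − 0.943)/0.0592 = -5.372, so Q = 4.25 × 10^-6.
With Q = [Cr³⁺]^2·[Sn²⁺]^3/[Sn⁴⁺]^3 and the known concentrations, [Sn⁴⁺]^3 in the denominator gives [Sn⁴⁺] = 0.0036 M.

0.0036 M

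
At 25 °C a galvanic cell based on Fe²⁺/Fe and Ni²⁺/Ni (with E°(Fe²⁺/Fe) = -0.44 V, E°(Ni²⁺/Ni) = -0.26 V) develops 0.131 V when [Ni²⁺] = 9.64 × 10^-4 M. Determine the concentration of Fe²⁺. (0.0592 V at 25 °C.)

0.044 M

From the Nernst equation, log Q = n(E° − E)/0.0592 = 2(0.18 − 0.131)/0.0592 = 1.655, so Q = 45.2.
With Q = [Fe²⁺]/[Ni²⁺] and the known concentrations, [Fe²⁺] in the numerator gives [Fe²⁺] = 0.044 M.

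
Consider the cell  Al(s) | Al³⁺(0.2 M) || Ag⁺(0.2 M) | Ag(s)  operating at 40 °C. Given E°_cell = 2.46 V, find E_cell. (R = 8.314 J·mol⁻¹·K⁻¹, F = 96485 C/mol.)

2.43 V

Balancing electrons gives n = 3; the reaction quotient is Q = [Al³⁺]/[Ag⁺]^3 = 25.0.
E = E° − (RT/nF) ln Q = 2.46 − (8.314×313)/(3×96485) × (3.219) = 2.460 − 0.029 = 2.431 V.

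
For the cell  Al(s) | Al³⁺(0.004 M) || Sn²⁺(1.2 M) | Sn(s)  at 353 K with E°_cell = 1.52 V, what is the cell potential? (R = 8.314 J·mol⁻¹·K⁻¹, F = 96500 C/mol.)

Balancing electrons gives n = 6; the reaction quotient is Q = [Al³⁺]^2/[Sn²⁺]^3 = 9.26 × 10^-6.
E = E° − (RT/nF) ln Q = 1.52 − (8.314×353)/(6×96500) × (-11.590) = 1.520 + 0.059 = 1.579 V.

1.58 V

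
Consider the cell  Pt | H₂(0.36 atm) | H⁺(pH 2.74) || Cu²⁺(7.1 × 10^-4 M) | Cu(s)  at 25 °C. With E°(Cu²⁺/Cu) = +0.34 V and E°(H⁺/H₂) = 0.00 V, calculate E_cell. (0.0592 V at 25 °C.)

The Cu²⁺/Cu couple is the cathode, so E°_cell = 0.34 V; n = 2.
[H⁺] = 10^(−2.74) = 0.0018 M, and Q = [H⁺]^2 / ([Cu²⁺]·P(H₂)) = 0.0130.
E = E° − (0.0592/2) log Q = 0.34 − (0.0592/2)(-1.888) = 0.396 V.

0.40 V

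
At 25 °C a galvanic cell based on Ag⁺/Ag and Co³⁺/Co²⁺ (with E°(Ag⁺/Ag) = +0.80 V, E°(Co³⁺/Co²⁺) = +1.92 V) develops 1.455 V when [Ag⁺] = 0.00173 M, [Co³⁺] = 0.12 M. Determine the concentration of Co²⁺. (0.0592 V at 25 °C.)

1.5 × 10^-4 M

From the Nernst equation, log Q = n(E° − E)/0.0592 = 1(1.12 − 1.455)/0.0592 = -5.659, so Q = 2.19 × 10^-6.
With Q = [Ag⁺]·[Co²⁺]/[Co³⁺] and the known concentrations, [Co²⁺] in the numerator gives [Co²⁺] = 1.5 × 10^-4 M.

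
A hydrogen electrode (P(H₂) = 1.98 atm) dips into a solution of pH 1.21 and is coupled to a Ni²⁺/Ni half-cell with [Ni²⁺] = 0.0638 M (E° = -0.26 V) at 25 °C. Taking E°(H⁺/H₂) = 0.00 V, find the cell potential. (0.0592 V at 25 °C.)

0.21 V

The hydrogen couple is the cathode, so E°_cell = 0.26 V; n = 2.
[H⁺] = 10^(−1.21) = 0.062 M, and Q = [Ni²⁺]·P(H₂) / [H⁺]^2 = 33.2.
E = E° − (0.0592/2) log Q = 0.26 − (0.0592/2)(1.521) = 0.215 V.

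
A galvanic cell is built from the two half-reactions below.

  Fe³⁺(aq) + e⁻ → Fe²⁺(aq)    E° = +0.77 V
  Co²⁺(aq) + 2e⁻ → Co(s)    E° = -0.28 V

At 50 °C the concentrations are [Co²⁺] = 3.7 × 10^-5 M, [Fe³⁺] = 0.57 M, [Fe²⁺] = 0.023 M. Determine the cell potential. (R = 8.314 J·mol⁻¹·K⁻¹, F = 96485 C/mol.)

The Fe³⁺/Fe²⁺ couple has the higher reduction potential and acts as the cathode, so E°_cell = +0.77 − (-0.28) = 1.05 V.
Balancing electrons gives n = 2; the reaction quotient is Q = [Co²⁺]·[Fe²⁺]^2/[Fe³⁺]^2 = 6.02 × 10^-8.
E = E° − (RT/nF) ln Q = 1.05 − (8.314×323)/(2×96485) × (-16.625) = 1.050 + 0.231 = 1.281 V.

1.28 V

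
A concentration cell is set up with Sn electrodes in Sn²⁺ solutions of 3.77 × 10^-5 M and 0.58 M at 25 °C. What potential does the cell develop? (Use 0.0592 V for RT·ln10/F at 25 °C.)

Both half-cells are Sn²⁺/Sn, so E°_cell = 0. The concentrated side is the cathode; the cell reaction moves Sn²⁺ from high to low concentration with n = 2.
Q = [Sn²⁺]_dilute/[Sn²⁺]_conc = 3.77 × 10^-5/0.58 = 6.5 × 10^-5.
E = 0 − (0.0592/2) log Q = −(0.0592/2)(-4.187) = 0.1239 V.

0.12 V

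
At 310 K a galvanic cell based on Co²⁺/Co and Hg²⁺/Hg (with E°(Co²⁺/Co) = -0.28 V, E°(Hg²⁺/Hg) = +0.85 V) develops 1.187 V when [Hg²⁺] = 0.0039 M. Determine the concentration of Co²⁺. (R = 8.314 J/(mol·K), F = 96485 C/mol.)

5.5 × 10^-5 M

From the Nernst equation, ln Q = nF(E° − E)/RT = 2×96485×(1.13 − 1.187)/(8.314×310) = -4.268, so Q = 0.0140.
With Q = [Co²⁺]/[Hg²⁺] and the known concentrations, [Co²⁺] in the numerator gives [Co²⁺] = 5.5 × 10^-5 M.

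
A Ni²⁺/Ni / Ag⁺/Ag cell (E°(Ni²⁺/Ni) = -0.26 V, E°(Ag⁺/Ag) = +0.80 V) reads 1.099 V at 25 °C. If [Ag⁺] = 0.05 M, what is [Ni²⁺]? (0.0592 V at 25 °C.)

From the Nernst equation, log Q = n(E° − E)/0.0592 = 2(1.06 − 1.099)/0.0592 = -1.318, so Q = 0.0481.
With Q = [Ni²⁺]/[Ag⁺]^2 and the known concentrations, [Ni²⁺] in the numerator gives [Ni²⁺] = 1.2 × 10^-4 M.

1.2 × 10^-4 M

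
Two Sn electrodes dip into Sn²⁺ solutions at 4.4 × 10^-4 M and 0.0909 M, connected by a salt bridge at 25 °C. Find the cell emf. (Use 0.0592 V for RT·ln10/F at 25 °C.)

Both half-cells are Sn²⁺/Sn, so E°_cell = 0. The concentrated side is the cathode; the cell reaction moves Sn²⁺ from high to low concentration with n = 2.
Q = [Sn²⁺]_dilute/[Sn²⁺]_conc = 4.4 × 10^-4/0.0909 = 0.00484.
E = 0 − (0.0592/2) log Q = −(0.0592/2)(-2.315) = 0.0685 V.

0.069 V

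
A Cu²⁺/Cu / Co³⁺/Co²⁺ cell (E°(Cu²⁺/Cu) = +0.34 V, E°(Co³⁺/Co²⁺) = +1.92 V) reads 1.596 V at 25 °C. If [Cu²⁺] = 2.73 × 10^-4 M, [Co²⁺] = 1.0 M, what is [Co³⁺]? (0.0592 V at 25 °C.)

From the Nernst equation, log Q = n(E° − E)/0.0592 = 2(1.58 − 1.596)/0.0592 = -0.541, so Q = 0.288.
With Q = [Cu²⁺]·[Co²⁺]^2/[Co³⁺]^2 and the known concentrations, [Co³⁺]^2 in the denominator gives [Co³⁺] = 0.031 M.

0.031 M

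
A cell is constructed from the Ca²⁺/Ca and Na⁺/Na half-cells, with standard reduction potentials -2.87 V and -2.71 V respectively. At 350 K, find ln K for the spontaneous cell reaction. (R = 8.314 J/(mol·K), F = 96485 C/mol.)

E°_cell = -2.71 − (-2.87) = 0.16 V, with n = 2 electrons transferred.
At equilibrium E = 0, so the Nernst equation gives ln K = nFE°/RT = (2)(96485)(0.16)/((8.314)(350)) = 10.61.

ln K = 10.6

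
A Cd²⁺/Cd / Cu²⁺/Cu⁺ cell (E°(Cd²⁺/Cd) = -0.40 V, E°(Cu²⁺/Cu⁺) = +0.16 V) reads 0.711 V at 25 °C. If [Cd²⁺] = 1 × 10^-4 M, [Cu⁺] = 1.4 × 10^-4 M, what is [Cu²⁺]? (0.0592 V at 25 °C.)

From the Nernst equation, log Q = n(E° − E)/0.0592 = 2(0.56 − 0.711)/0.0592 = -5.101, so Q = 7.92 × 10^-6.
With Q = [Cd²⁺]·[Cu⁺]^2/[Cu²⁺]^2 and the known concentrations, [Cu²⁺]^2 in the denominator gives [Cu²⁺] = 5 × 10^-4 M.

5 × 10^-4 M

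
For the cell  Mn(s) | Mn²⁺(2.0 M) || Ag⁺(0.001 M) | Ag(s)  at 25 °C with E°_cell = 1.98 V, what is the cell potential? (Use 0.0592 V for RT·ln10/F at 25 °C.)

1.79 V

Balancing electrons gives n = 2; the reaction quotient is Q = [Mn²⁺]/[Ag⁺]^2 = 2 × 10^6.
At 25 °C, E = E° − (0.0592/n) log Q = 1.98 − (0.0592/2)(6.301) = 1.980 − 0.187 = 1.793 V.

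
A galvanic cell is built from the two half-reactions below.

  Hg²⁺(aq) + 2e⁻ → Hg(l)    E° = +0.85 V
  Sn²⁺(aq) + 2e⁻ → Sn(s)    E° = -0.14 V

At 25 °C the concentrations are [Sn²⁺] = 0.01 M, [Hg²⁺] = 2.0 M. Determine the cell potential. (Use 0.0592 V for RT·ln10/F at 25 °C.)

The Hg²⁺/Hg couple has the higher reduction potential and acts as the cathode, so E°_cell = +0.85 − (-0.14) = 0.99 V.
Balancing electrons gives n = 2; the reaction quotient is Q = [Sn²⁺]/[Hg²⁺] = 0.00500.
At 25 °C, E = E° − (0.0592/n) log Q = 0.99 − (0.0592/2)(-2.301) = 0.990 + 0.068 = 1.058 V.

1.06 V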